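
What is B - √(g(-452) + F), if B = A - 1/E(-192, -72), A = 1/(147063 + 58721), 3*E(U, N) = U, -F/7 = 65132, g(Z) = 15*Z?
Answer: 25731/1646272 - 44*I*√239 ≈ 0.01563 - 680.22*I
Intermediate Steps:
F = -455924 (F = -7*65132 = -455924)
E(U, N) = U/3
A = 1/205784 ≈ 4.8595e-6
B = 25731/1646272 (B = 1/205784 - 1/((⅓)*(-192)) = 1/205784 - 1/(-64) = 1/205784 - 1*(-1/64) = 1/205784 + 1/64 = 25731/1646272 ≈ 0.015630)
B - √(g(-452) + F) = 25731/1646272 - √(15*(-452) - 455924) = 25731/1646272 - √(-6780 - 455924) = 25731/1646272 - √(-462704) = 25731/1646272 - 44*I*√239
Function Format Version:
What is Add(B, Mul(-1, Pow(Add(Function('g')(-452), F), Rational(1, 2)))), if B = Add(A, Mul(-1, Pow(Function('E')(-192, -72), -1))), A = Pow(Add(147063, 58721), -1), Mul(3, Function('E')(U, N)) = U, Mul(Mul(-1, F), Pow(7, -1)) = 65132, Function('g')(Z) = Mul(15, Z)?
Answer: Add(Rational(25731, 1646272), Mul(-44, I, Pow(239, Rational(1, 2)))) ≈ Add(0.015630, Mul(-680.22, I))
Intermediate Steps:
F = -455924 (F = Mul(-7, 65132) = -455924)
Function('E')(U, N) = Mul(Rational(1, 3), U)
A = Rational(1, 205784) (A = Pow(205784, -1) = Rational(1, 205784) ≈ 4.8595e-6)
B = Rational(25731, 1646272) (B = Add(Rational(1, 205784), Mul(-1, Pow(Mul(Rational(1, 3), -192), -1))) = Add(Rational(1, 205784), Mul(-1, Pow(-64, -1))) = Add(Rational(1, 205784), Mul(-1, Rational(-1, 64))) = Add(Rational(1, 205784), Rational(1, 64)) = Rational(25731, 1646272) ≈ 0.015630)
Add(B, Mul(-1, Pow(Add(Function('g')(-452), F), Rational(1, 2)))) = Add(Rational(25731, 1646272), Mul(-1, Pow(Add(Mul(15, -452), -455924), Rational(1, 2)))) = Add(Rational(25731, 1646272), Mul(-1, Pow(Add(-6780, -455924), Rational(1, 2)))) = Add(Rational(25731, 1646272), Mul(-1, Pow(-462704, Rational(1, 2)))) = Add(Rational(25731, 1646272), Mul(-1, Mul(44, I, Pow(239, Rational(1, 2))))) = Add(Rational(25731, 1646272), Mul(-44, I, Pow(239, Rational(1, 2))))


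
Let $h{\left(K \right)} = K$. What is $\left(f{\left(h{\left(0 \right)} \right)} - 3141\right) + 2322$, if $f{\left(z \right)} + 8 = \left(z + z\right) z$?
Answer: $-827$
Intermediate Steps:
$f{\left(z \right)} = -8 + 2 z^{2}$ ($f{\left(z \right)} = -8 + \left(z + z\right) z = -8 + 2 z z = -8 + 2 z^{2}$)
$\left(f{\left(h{\left(0 \right)} \right)} - 3141\right) + 2322 = \left(\left(-8 + 2 \cdot 0^{2}\right) - 3141\right) + 2322 = \left(\left(-8 + 2 \cdot 0\right) - 3141\right) + 2322 = \left(\left(-8 + 0\right) - 3141\right) + 2322 = \left(-8 - 3141\right) + 2322 = -3149 + 2322 = -827$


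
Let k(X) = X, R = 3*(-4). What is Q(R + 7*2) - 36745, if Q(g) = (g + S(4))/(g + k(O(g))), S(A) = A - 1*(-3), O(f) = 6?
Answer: -293951/8 ≈ -36744.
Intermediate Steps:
R = -12
S(A) = 3 + A (S(A) = A + 3 = 3 + A)
Q(g) = (7 + g)/(6 + g) (Q(g) = (g + (3 + 4))/(g + 6) = (g + 7)/(6 + g) = (7 + g)/(6 + g))
Q(R + 7*2) - 36745 = (7 + (-12 + 7*2))/(6 + (-12 + 7*2)) - 36745 = (7 + (-12 + 14))/(6 + (-12 + 14)) - 36745 = (7 + 2)/(6 + 2) - 36745 = 9/8 - 36745 = -293951/8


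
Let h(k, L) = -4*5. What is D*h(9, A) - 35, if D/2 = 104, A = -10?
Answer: -4195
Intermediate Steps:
h(k, L) = -20
D = 208 (D = 2*104 = 208)
D*h(9, A) - 35 = 208*(-20) - 35 = -4160 - 35 = -4195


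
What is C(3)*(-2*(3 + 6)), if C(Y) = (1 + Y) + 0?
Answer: -72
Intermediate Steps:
C(Y) = 1 + Y
C(3)*(-2*(3 + 6)) = (1 + 3)*(-2*(3 + 6)) = 4*(-2*9) = 4*(-18) = -72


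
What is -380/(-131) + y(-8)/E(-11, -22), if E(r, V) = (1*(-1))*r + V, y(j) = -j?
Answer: 3132/1441 ≈ 2.1735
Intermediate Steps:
E(r, V) = V - r (E(r, V) = -r + V = V - r)
-380/(-131) + y(-8)/E(-11, -22) = -380/(-131) + (-1*(-8))/(-22 - 1*(-11)) = -380*(-1/131) + 8/(-22 + 11) = 380/131 + 8/(-11) = 380/131 + 8*(-1/11) = 380/131 - 8/11 = 3132/1441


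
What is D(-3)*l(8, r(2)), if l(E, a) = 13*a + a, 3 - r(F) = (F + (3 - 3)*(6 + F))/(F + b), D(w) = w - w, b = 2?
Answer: 0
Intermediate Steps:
D(w) = 0
r(F) = 3 - F/(2 + F) (r(F) = 3 - (F + (3 - 3)*(6 + F))/(F + 2) = 3 - (F + 0*(6 + F))/(2 + F) = 3 - (F + 0)/(2 + F) = 3 - F/(2 + F))
l(E, a) = 14*a
D(-3)*l(8, r(2)) = 0*(14*(2*(3 + 2)/(2 + 2))) = 0*(14*(2*5/4)) = 0*(14*(2*(1/4)*5)) = 0*(14*(5/2)) = 0*35 = 0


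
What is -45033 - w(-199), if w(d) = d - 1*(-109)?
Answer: -44943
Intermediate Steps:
w(d) = 109 + d (w(d) = d + 109 = 109 + d)
-45033 - w(-199) = -45033 - (109 - 199) = -45033 - 1*(-90) = -45033 + 90 = -44943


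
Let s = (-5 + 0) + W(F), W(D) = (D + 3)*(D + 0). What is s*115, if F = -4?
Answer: -115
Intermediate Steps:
W(D) = D*(3 + D) (W(D) = (3 + D)*D = D*(3 + D))
s = -1 (s = (-5 + 0) - 4*(3 - 4) = -5 - 4*(-1) = -5 + 4 = -1)
s*115 = -1*115 = -115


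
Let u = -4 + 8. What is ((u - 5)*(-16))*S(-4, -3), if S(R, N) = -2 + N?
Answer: -80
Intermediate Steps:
u = 4
((u - 5)*(-16))*S(-4, -3) = ((4 - 5)*(-16))*(-2 - 3) = -1*(-16)*(-5) = 16*(-5) = -80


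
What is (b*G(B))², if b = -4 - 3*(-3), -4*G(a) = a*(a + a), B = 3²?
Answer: 164025/4 ≈ 41006.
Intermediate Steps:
B = 9
G(a) = -a²/2 (G(a) = -a*(a + a)/4 = -a*2*a/4 = -a²/2)
b = 5 (b = -4 + 9 = 5)
(b*G(B))² = (5*(-½*9²))² = (5*(-½*81))² = (5*(-81/2))² = (-405/2)² = 164025/4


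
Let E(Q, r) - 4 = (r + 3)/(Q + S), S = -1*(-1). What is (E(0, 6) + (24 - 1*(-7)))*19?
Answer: 836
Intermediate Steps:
S = 1
E(Q, r) = 4 + (3 + r)/(1 + Q) (E(Q, r) = 4 + (r + 3)/(Q + 1) = 4 + (3 + r)/(1 + Q))
(E(0, 6) + (24 - 1*(-7)))*19 = ((7 + 6 + 4*0)/(1 + 0) + (24 - 1*(-7)))*19 = ((7 + 6 + 0)/1 + (24 + 7))*19 = (1*13 + 31)*19 = (13 + 31)*19 = 44*19 = 836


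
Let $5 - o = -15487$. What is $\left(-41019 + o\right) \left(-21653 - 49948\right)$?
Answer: $1827758727$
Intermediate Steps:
$o = 15492$ ($o = 5 - -15487 = 5 + 15487 = 15492$)
$\left(-41019 + o\right) \left(-21653 - 49948\right) = \left(-41019 + 15492\right) \left(-21653 - 49948\right) = \left(-25527\right) \left(-71601\right) = 1827758727$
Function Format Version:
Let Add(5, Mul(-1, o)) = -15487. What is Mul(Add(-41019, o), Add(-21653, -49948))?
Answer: 1827758727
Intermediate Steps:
o = 15492 (o = Add(5, Mul(-1, -15487)) = Add(5, 15487) = 15492)
Mul(Add(-41019, o), Add(-21653, -49948)) = Mul(Add(-41019, 15492), Add(-21653, -49948)) = Mul(-25527, -71601) = 1827758727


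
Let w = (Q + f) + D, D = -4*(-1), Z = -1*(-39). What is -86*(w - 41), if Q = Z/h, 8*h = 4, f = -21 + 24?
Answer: -3784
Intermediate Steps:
Z = 39
D = 4
f = 3
h = ½ (h = (⅛)*4 = ½ ≈ 0.50000)
Q = 78 (Q = 39/(½) = 39*2 = 78)
w = 85 (w = (78 + 3) + 4 = 81 + 4 = 85)
-86*(w - 41) = -86*(85 - 41) = -86*44 = -3784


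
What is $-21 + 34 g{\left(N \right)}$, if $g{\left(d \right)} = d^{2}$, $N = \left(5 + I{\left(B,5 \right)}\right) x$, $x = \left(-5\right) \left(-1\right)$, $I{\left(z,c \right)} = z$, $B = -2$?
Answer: $7629$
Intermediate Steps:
$x = 5$
$N = 15$ ($N = \left(5 - 2\right) 5 = 3 \cdot 5 = 15$)
$-21 + 34 g{\left(N \right)} = -21 + 34 \cdot 15^{2} = -21 + 34 \cdot 225 = -21 + 7650 = 7629$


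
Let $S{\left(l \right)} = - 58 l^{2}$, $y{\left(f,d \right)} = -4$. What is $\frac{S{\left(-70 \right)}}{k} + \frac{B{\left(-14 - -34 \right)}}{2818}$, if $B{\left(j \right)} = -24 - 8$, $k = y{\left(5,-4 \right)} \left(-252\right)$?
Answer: $- \frac{7150963}{25362} \approx -281.96$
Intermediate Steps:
$k = 1008$ ($k = \left(-4\right) \left(-252\right) = 1008$)
$B{\left(j \right)} = -32$
$\frac{S{\left(-70 \right)}}{k} + \frac{B{\left(-14 - -34 \right)}}{2818} = \frac{\left(-58\right) \left(-70\right)^{2}}{1008} - \frac{32}{2818} = \left(-58\right) 4900 \cdot \frac{1}{1008} - \frac{16}{1409} = \left(-284200\right) \frac{1}{1008} - \frac{16}{1409} = - \frac{5075}{18} - \frac{16}{1409} = - \frac{7150963}{25362}$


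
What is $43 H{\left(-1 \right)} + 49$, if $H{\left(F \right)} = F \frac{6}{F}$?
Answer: $307$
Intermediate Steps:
$H{\left(F \right)} = 6$
$43 H{\left(-1 \right)} + 49 = 43 \cdot 6 + 49 = 258 + 49 = 307$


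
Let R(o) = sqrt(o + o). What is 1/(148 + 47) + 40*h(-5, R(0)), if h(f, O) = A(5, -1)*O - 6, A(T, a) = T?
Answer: -46799/195 ≈ -239.99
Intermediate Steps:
R(o) = sqrt(2)*sqrt(o) (R(o) = sqrt(2*o) = sqrt(2)*sqrt(o))
h(f, O) = -6 + 5*O (h(f, O) = 5*O - 6 = -6 + 5*O)
1/(148 + 47) + 40*h(-5, R(0)) = 1/(148 + 47) + 40*(-6 + 5*(sqrt(2)*sqrt(0))) = 1/195 + 40*(-6 + 5*(sqrt(2)*0)) = 1/195 + 40*(-6 + 5*0) = 1/195 + 40*(-6 + 0) = 1/195 + 40*(-6) = 1/195 - 240 = -46799/195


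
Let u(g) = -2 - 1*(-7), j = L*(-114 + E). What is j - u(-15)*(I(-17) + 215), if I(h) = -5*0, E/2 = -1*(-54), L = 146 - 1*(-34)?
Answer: -2155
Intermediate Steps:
L = 180 (L = 146 + 34 = 180)
E = 108 (E = 2*(-1*(-54)) = 2*54 = 108)
j = -1080 (j = 180*(-114 + 108) = 180*(-6) = -1080)
u(g) = 5 (u(g) = -2 + 7 = 5)
I(h) = 0
j - u(-15)*(I(-17) + 215) = -1080 - 5*(0 + 215) = -1080 - 5*215 = -1080 - 1*1075 = -1080 - 1075 = -2155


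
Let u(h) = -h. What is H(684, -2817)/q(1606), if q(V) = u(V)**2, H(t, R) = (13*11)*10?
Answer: 65/117238 ≈ 0.00055443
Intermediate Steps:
H(t, R) = 1430 (H(t, R) = 143*10 = 1430)
q(V) = V**2 (q(V) = (-V)**2 = V**2)
H(684, -2817)/q(1606) = 1430/(1606**2) = 1430/2579236 = 1430*(1/2579236) = 65/117238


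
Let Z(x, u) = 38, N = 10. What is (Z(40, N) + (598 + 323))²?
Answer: 919681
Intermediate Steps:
(Z(40, N) + (598 + 323))² = (38 + (598 + 323))² = (38 + 921)² = 959² = 919681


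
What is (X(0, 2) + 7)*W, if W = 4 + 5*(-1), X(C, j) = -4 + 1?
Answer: -4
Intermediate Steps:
X(C, j) = -3
W = -1 (W = 4 - 5 = -1)
(X(0, 2) + 7)*W = (-3 + 7)*(-1) = 4*(-1) = -4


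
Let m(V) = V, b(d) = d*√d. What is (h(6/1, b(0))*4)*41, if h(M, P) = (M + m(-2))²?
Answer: 2624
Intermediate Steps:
b(d) = d^(3/2)
h(M, P) = (-2 + M)² (h(M, P) = (M - 2)² = (-2 + M)²)
(h(6/1, b(0))*4)*41 = ((-2 + 6/1)²*4)*41 = ((-2 + 6*1)²*4)*41 = ((-2 + 6)²*4)*41 = (4²*4)*41 = (16*4)*41 = 64*41 = 2624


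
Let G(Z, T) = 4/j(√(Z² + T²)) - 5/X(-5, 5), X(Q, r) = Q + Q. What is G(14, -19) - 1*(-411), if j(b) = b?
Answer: 823/2 + 4*√557/557 ≈ 411.67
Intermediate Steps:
X(Q, r) = 2*Q
G(Z, T) = ½ + 4/√(T² + Z²) (G(Z, T) = 4/(√(Z² + T²)) - 5/(2*(-5)) = 4/(√(T² + Z²)) - 5/(-10) = 4/√(T² + Z²) - 5*(-⅒) = 4/√(T² + Z²) + ½ = ½ + 4/√(T² + Z²))
G(14, -19) - 1*(-411) = (½ + 4/√((-19)² + 14²)) - 1*(-411) = (½ + 4/√(361 + 196)) + 411 = (½ + 4/√557) + 411 = (½ + 4*(√557/557)) + 411 = (½ + 4*√557/557) + 411 = 823/2 + 4*√557/557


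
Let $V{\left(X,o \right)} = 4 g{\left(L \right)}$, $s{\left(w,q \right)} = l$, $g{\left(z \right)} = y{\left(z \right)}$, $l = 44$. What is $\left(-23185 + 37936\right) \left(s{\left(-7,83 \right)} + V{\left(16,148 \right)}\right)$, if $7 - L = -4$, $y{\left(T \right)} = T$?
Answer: $1298088$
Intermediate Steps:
$L = 11$ ($L = 7 - -4 = 7 + 4 = 11$)
$g{\left(z \right)} = z$
$s{\left(w,q \right)} = 44$
$V{\left(X,o \right)} = 44$ ($V{\left(X,o \right)} = 4 \cdot 11 = 44$)
$\left(-23185 + 37936\right) \left(s{\left(-7,83 \right)} + V{\left(16,148 \right)}\right) = \left(-23185 + 37936\right) \left(44 + 44\right) = 14751 \cdot 88 = 1298088$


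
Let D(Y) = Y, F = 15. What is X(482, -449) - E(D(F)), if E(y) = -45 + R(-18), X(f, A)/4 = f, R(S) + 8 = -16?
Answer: 1997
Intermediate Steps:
R(S) = -24 (R(S) = -8 - 16 = -24)
X(f, A) = 4*f
E(y) = -69 (E(y) = -45 - 24 = -69)
X(482, -449) - E(D(F)) = 4*482 - 1*(-69) = 1928 + 69 = 1997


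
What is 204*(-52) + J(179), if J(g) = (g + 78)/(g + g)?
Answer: -3797407/358 ≈ -10607.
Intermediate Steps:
J(g) = (78 + g)/(2*g) (J(g) = (78 + g)/((2*g)) = (78 + g)*(1/(2*g)) = (78 + g)/(2*g))
204*(-52) + J(179) = 204*(-52) + (½)*(78 + 179)/179 = -10608 + (½)*(1/179)*257 = -10608 + 257/358 = -3797407/358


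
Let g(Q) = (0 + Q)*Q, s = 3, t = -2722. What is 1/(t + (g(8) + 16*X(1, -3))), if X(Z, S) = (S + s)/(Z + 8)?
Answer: -1/2658 ≈ -0.00037622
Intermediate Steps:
X(Z, S) = (3 + S)/(8 + Z) (X(Z, S) = (S + 3)/(Z + 8) = (3 + S)/(8 + Z))
g(Q) = Q² (g(Q) = Q*Q = Q²)
1/(t + (g(8) + 16*X(1, -3))) = 1/(-2722 + (8² + 16*((3 - 3)/(8 + 1)))) = 1/(-2722 + (64 + 16*(0/9))) = 1/(-2722 + (64 + 16*((⅑)*0))) = 1/(-2722 + (64 + 16*0)) = 1/(-2722 + (64 + 0)) = 1/(-2722 + 64) = 1/(-2658) = -1/2658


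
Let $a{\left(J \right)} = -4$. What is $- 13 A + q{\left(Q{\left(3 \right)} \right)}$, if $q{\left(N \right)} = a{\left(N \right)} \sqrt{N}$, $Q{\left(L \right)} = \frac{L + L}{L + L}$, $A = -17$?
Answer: $217$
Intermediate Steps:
$Q{\left(L \right)} = 1$ ($Q{\left(L \right)} = \frac{2 L}{2 L} = 2 L \frac{1}{2 L} = 1$)
$q{\left(N \right)} = - 4 \sqrt{N}$
$- 13 A + q{\left(Q{\left(3 \right)} \right)} = \left(-13\right) \left(-17\right) - 4 \sqrt{1} = 221 - 4 = 217$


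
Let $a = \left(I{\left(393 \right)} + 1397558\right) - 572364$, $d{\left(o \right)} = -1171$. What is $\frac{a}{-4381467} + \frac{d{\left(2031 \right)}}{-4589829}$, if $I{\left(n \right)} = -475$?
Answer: $- \frac{1260062828398}{6703394766381} \approx -0.18797$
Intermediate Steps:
$a = 824719$ ($a = \left(-475 + 1397558\right) - 572364 = 1397083 - 572364 = 824719$)
$\frac{a}{-4381467} + \frac{d{\left(2031 \right)}}{-4589829} = \frac{824719}{-4381467} - \frac{1171}{-4589829} = 824719 \left(- \frac{1}{4381467}\right) - - \frac{1171}{4589829} = - \frac{824719}{4381467} + \frac{1171}{4589829} = - \frac{1260062828398}{6703394766381}$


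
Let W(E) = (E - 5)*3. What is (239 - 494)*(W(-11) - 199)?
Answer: 62985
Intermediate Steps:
W(E) = -15 + 3*E (W(E) = (-5 + E)*3 = -15 + 3*E)
(239 - 494)*(W(-11) - 199) = (239 - 494)*((-15 + 3*(-11)) - 199) = -255*((-15 - 33) - 199) = -255*(-48 - 199) = -255*(-247) = 62985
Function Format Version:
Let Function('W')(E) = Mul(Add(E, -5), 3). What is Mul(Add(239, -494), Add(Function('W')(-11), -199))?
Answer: 62985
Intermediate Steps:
Function('W')(E) = Add(-15, Mul(3, E)) (Function('W')(E) = Mul(Add(-5, E), 3) = Add(-15, Mul(3, E)))
Mul(Add(239, -494), Add(Function('W')(-11), -199)) = Mul(Add(239, -494), Add(Add(-15, Mul(3, -11)), -199)) = Mul(-255, Add(Add(-15, -33), -199)) = Mul(-255, Add(-48, -199)) = Mul(-255, -247) = 62985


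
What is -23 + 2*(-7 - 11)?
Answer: -59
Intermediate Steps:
-23 + 2*(-7 - 11) = -23 + 2*(-18) = -23 - 36 = -59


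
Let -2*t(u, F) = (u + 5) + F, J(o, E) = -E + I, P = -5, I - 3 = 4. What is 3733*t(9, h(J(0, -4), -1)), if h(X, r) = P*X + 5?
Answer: 67194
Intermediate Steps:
I = 7 (I = 3 + 4 = 7)
J(o, E) = 7 - E (J(o, E) = -E + 7 = 7 - E)
h(X, r) = 5 - 5*X (h(X, r) = -5*X + 5 = 5 - 5*X)
t(u, F) = -5/2 - F/2 - u/2 (t(u, F) = -((u + 5) + F)/2 = -((5 + u) + F)/2 = -(5 + F + u)/2 = -5/2 - F/2 - u/2)
3733*t(9, h(J(0, -4), -1)) = 3733*(-5/2 - (5 - 5*(7 - 1*(-4)))/2 - ½*9) = 3733*(-5/2 - (5 - 5*(7 + 4))/2 - 9/2) = 3733*(-5/2 - (5 - 5*11)/2 - 9/2) = 3733*(-5/2 - (5 - 55)/2 - 9/2) = 3733*(-5/2 - ½*(-50) - 9/2) = 3733*(-5/2 + 25 - 9/2) = 3733*18 = 67194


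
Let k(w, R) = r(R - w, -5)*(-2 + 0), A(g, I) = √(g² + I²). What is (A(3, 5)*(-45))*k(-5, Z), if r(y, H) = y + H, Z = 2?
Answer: 180*√34 ≈ 1049.6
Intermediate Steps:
r(y, H) = H + y
A(g, I) = √(I² + g²)
k(w, R) = 10 - 2*R + 2*w (k(w, R) = (-5 + (R - w))*(-2 + 0) = (-5 + R - w)*(-2) = 10 - 2*R + 2*w)
(A(3, 5)*(-45))*k(-5, Z) = (√(5² + 3²)*(-45))*(10 - 2*2 + 2*(-5)) = (√(25 + 9)*(-45))*(10 - 4 - 10) = (√34*(-45))*(-4) = -45*√34*(-4) = 180*√34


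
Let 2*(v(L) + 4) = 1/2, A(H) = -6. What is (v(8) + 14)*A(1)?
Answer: -123/2 ≈ -61.500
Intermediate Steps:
v(L) = -15/4 (v(L) = -4 + (½)/2 = -4 + (½)*(½) = -4 + ¼ = -15/4)
(v(8) + 14)*A(1) = (-15/4 + 14)*(-6) = (41/4)*(-6) = -123/2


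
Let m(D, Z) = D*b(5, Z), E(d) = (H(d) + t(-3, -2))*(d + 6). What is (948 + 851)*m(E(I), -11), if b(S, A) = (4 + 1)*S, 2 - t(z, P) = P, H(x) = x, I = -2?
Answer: 359800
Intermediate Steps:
t(z, P) = 2 - P
E(d) = (4 + d)*(6 + d) (E(d) = (d + (2 - 1*(-2)))*(d + 6) = (d + (2 + 2))*(6 + d) = (d + 4)*(6 + d) = (4 + d)*(6 + d))
b(S, A) = 5*S
m(D, Z) = 25*D (m(D, Z) = D*(5*5) = D*25 = 25*D)
(948 + 851)*m(E(I), -11) = (948 + 851)*(25*(24 + (-2)**2 + 10*(-2))) = 1799*(25*(24 + 4 - 20)) = 1799*(25*8) = 1799*200 = 359800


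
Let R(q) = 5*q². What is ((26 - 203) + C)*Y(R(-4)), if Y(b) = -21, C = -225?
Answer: 8442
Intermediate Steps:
((26 - 203) + C)*Y(R(-4)) = ((26 - 203) - 225)*(-21) = (-177 - 225)*(-21) = -402*(-21) = 8442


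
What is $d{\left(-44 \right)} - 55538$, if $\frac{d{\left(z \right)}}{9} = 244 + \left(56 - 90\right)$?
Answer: $-53648$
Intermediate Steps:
$d{\left(z \right)} = 1890$ ($d{\left(z \right)} = 9 \left(244 + \left(56 - 90\right)\right) = 9 \left(244 - 34\right) = 9 \cdot 210 = 1890$)
$d{\left(-44 \right)} - 55538 = 1890 - 55538 = -53648$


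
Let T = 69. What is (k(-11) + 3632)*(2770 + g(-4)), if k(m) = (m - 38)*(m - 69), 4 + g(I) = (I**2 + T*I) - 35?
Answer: 18660992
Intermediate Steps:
g(I) = -39 + I**2 + 69*I (g(I) = -4 + ((I**2 + 69*I) - 35) = -4 + (-35 + I**2 + 69*I) = -39 + I**2 + 69*I)
k(m) = (-69 + m)*(-38 + m) (k(m) = (-38 + m)*(-69 + m) = (-69 + m)*(-38 + m))
(k(-11) + 3632)*(2770 + g(-4)) = ((2622 + (-11)**2 - 107*(-11)) + 3632)*(2770 + (-39 + (-4)**2 + 69*(-4))) = ((2622 + 121 + 1177) + 3632)*(2770 + (-39 + 16 - 276)) = (3920 + 3632)*(2770 - 299) = 7552*2471 = 18660992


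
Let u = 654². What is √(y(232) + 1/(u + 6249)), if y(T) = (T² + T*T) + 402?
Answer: √20348583373795215/433965 ≈ 328.71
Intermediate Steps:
u = 427716
y(T) = 402 + 2*T² (y(T) = (T² + T²) + 402 = 2*T² + 402 = 402 + 2*T²)
√(y(232) + 1/(u + 6249)) = √((402 + 2*232²) + 1/(427716 + 6249)) = √((402 + 2*53824) + 1/433965) = √((402 + 107648) + 1/433965) = √(108050 + 1/433965) = √(46889918251/433965) = √20348583373795215/433965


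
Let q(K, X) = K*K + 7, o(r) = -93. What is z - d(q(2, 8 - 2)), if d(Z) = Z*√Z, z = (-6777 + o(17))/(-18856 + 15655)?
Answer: 2290/1067 - 11*√11 ≈ -34.337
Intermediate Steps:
q(K, X) = 7 + K² (q(K, X) = K² + 7 = 7 + K²)
z = 2290/1067 (z = (-6777 - 93)/(-18856 + 15655) = -6870/(-3201) = -6870*(-1/3201) = 2290/1067 ≈ 2.1462)
d(Z) = Z^(3/2)
z - d(q(2, 8 - 2)) = 2290/1067 - (7 + 2²)^(3/2) = 2290/1067 - (7 + 4)^(3/2) = 2290/1067 - 11^(3/2) = 2290/1067 - 11*√11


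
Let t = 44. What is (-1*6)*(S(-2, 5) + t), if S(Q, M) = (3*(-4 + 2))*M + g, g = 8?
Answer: -132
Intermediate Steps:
S(Q, M) = 8 - 6*M (S(Q, M) = (3*(-4 + 2))*M + 8 = (3*(-2))*M + 8 = -6*M + 8 = 8 - 6*M)
(-1*6)*(S(-2, 5) + t) = (-1*6)*((8 - 6*5) + 44) = -6*((8 - 30) + 44) = -6*(-22 + 44) = -6*22 = -132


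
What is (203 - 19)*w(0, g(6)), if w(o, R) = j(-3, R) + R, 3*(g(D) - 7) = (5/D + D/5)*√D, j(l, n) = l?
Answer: 736 + 5612*√6/45 ≈ 1041.5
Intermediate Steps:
g(D) = 7 + √D*(5/D + D/5)/3 (g(D) = 7 + ((5/D + D/5)*√D)/3 = 7 + (√D*(5/D + D/5))/3 = 7 + √D*(5/D + D/5)/3)
w(o, R) = -3 + R
(203 - 19)*w(0, g(6)) = (203 - 19)*(-3 + (7 + 6^(3/2)/15 + 5/(3*√6))) = (203 - 1*19)*(-3 + (7 + (6*√6)/15 + 5*(√6/6)/3)) = (203 - 19)*(-3 + (7 + 2*√6/5 + 5*√6/18)) = 184*(-3 + (7 + 61*√6/90)) = 184*(4 + 61*√6/90) = 736 + 5612*√6/45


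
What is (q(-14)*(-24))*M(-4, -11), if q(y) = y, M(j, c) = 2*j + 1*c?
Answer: -6384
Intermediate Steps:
M(j, c) = c + 2*j (M(j, c) = 2*j + c = c + 2*j)
(q(-14)*(-24))*M(-4, -11) = (-14*(-24))*(-11 + 2*(-4)) = 336*(-11 - 8) = 336*(-19) = -6384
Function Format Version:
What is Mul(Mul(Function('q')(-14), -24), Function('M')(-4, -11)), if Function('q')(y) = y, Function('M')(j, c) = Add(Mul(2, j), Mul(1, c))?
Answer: -6384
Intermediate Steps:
Function('M')(j, c) = Add(c, Mul(2, j)) (Function('M')(j, c) = Add(Mul(2, j), c) = Add(c, Mul(2, j)))
Mul(Mul(Function('q')(-14), -24), Function('M')(-4, -11)) = Mul(Mul(-14, -24), Add(-11, Mul(2, -4))) = Mul(336, Add(-11, -8)) = Mul(336, -19) = -6384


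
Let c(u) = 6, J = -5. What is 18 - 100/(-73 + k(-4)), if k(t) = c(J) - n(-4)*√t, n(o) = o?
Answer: 88654/4553 + 800*I/4553 ≈ 19.472 + 0.17571*I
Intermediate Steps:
k(t) = 6 + 4*√t (k(t) = 6 - (-4)*√t = 6 + 4*√t)
18 - 100/(-73 + k(-4)) = 18 - 100/(-73 + (6 + 4*√(-4))) = 18 - 100/(-73 + (6 + 4*(2*I))) = 18 - 100/(-73 + (6 + 8*I)) = 18 - 100*(-67 - 8*I)/4553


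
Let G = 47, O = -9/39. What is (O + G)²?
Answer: 369664/169 ≈ 2187.4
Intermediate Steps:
O = -3/13 (O = -9*1/39 = -3/13 ≈ -0.23077)
(O + G)² = (-3/13 + 47)² = (608/13)² = 369664/169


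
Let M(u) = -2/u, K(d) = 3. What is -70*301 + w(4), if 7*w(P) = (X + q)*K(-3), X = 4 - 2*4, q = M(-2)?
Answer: -147499/7 ≈ -21071.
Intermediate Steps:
q = 1 (q = -2/(-2) = -2*(-½) = 1)
X = -4 (X = 4 - 8 = -4)
w(P) = -9/7 (w(P) = ((-4 + 1)*3)/7 = (-3*3)/7 = (⅐)*(-9) = -9/7)
-70*301 + w(4) = -70*301 - 9/7 = -21070 - 9/7 = -147499/7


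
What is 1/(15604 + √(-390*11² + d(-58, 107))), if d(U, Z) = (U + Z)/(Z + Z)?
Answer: 3339256/52115849235 - I*√2161102754/52115849235 ≈ 6.4074e-5 - 8.9201e-7*I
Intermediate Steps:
d(U, Z) = (U + Z)/(2*Z) (d(U, Z) = (U + Z)/((2*Z)) = (U + Z)*(1/(2*Z)) = (U + Z)/(2*Z))
1/(15604 + √(-390*11² + d(-58, 107))) = 1/(15604 + √(-390*11² + (½)*(-58 + 107)/107)) = 1/(15604 + √(-390*121 + (½)*(1/107)*49)) = 1/(15604 + √(-47190 + 49/214)) = 1/(15604 + √(-10098611/214)) = 1/(15604 + I*√2161102754/214)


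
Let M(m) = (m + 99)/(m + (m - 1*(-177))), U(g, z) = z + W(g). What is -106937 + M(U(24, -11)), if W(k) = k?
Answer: -3101157/29 ≈ -1.0694e+5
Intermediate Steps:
U(g, z) = g + z (U(g, z) = z + g = g + z)
M(m) = (99 + m)/(177 + 2*m) (M(m) = (99 + m)/(m + (m + 177)) = (99 + m)/(m + (177 + m)) = (99 + m)/(177 + 2*m))
-106937 + M(U(24, -11)) = -106937 + (99 + (24 - 11))/(177 + 2*(24 - 11)) = -106937 + (99 + 13)/(177 + 2*13) = -106937 + 112/(177 + 26) = -106937 + 112/203 = -106937 + (1/203)*112 = -106937 + 16/29 = -3101157/29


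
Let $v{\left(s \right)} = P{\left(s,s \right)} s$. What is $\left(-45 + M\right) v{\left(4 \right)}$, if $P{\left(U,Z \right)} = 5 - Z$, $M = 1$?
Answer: $-176$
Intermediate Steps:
$v{\left(s \right)} = s \left(5 - s\right)$ ($v{\left(s \right)} = \left(5 - s\right) s = s \left(5 - s\right)$)
$\left(-45 + M\right) v{\left(4 \right)} = \left(-45 + 1\right) 4 \left(5 - 4\right) = - 44 \cdot 4 \left(5 - 4\right) = - 44 \cdot 4 \cdot 1 = \left(-44\right) 4 = -176$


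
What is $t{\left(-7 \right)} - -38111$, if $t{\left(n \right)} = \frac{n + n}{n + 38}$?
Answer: $\frac{1181427}{31} \approx 38111.0$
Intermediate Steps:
$t{\left(n \right)} = \frac{2 n}{38 + n}$
$t{\left(-7 \right)} - -38111 = 2 \left(-7\right) \frac{1}{38 - 7} - -38111 = 2 \left(-7\right) \frac{1}{31} + 38111 = - \frac{14}{31} + 38111 = \frac{1181427}{31}$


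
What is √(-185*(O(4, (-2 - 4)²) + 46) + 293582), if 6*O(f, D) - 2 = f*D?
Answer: √2525133/3 ≈ 529.69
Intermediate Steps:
O(f, D) = ⅓ + D*f/6 (O(f, D) = ⅓ + (f*D)/6 = ⅓ + (D*f)/6 = ⅓ + D*f/6)
√(-185*(O(4, (-2 - 4)²) + 46) + 293582) = √(-185*((⅓ + (⅙)*(-2 - 4)²*4) + 46) + 293582) = √(-185*((⅓ + (⅙)*(-6)²*4) + 46) + 293582) = √(-185*((⅓ + (⅙)*36*4) + 46) + 293582) = √(-185*((⅓ + 24) + 46) + 293582) = √(-185*(73/3 + 46) + 293582) = √(-185*211/3 + 293582) = √(-39035/3 + 293582) = √(841711/3) = √2525133/3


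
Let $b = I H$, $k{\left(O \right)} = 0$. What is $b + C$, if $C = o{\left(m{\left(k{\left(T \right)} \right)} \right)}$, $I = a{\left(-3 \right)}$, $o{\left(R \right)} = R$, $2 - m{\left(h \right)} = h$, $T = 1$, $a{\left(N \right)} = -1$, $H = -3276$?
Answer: $3278$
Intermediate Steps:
$m{\left(h \right)} = 2 - h$
$I = -1$
$C = 2$ ($C = 2 - 0 = 2 + 0 = 2$)
$b = 3276$ ($b = \left(-1\right) \left(-3276\right) = 3276$)
$b + C = 3276 + 2 = 3278$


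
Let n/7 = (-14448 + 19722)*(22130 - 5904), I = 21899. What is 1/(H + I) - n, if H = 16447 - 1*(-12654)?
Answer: -30550604867999/51000 ≈ -5.9903e+8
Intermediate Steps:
H = 29101 (H = 16447 + 12654 = 29101)
n = 599031468 (n = 7*((-14448 + 19722)*(22130 - 5904)) = 7*(5274*16226) = 7*85575924 = 599031468)
1/(H + I) - n = 1/(29101 + 21899) - 1*599031468 = 1/51000 - 599031468 = -30550604867999/51000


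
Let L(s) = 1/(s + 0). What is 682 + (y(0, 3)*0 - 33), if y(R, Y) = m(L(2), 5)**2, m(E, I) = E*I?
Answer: 649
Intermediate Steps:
L(s) = 1/s
y(R, Y) = 25/4 (y(R, Y) = (5/2)**2 = 25/4)
682 + (y(0, 3)*0 - 33) = 682 + ((25/4)*0 - 33) = 682 + (0 - 33) = 682 - 33 = 649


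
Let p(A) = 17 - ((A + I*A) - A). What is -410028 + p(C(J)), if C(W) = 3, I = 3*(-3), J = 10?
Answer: -409984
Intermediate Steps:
I = -9
p(A) = 17 + 9*A (p(A) = 17 - ((A - 9*A) - A) = 17 - (-8*A - A) = 17 - (-9)*A = 17 + 9*A)
-410028 + p(C(J)) = -410028 + (17 + 9*3) = -410028 + (17 + 27) = -410028 + 44 = -409984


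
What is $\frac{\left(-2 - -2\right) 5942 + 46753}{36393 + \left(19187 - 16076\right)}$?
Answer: $\frac{46753}{39504} \approx 1.1835$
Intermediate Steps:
$\frac{\left(-2 - -2\right) 5942 + 46753}{36393 + \left(19187 - 16076\right)} = \frac{\left(-2 + 2\right) 5942 + 46753}{36393 + \left(19187 - 16076\right)} = \frac{0 \cdot 5942 + 46753}{36393 + 3111} = \frac{0 + 46753}{39504} = 46753 \cdot \frac{1}{39504} = \frac{46753}{39504}$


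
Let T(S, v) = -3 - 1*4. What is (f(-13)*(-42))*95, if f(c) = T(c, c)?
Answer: 27930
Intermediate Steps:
T(S, v) = -7 (T(S, v) = -3 - 4 = -7)
f(c) = -7
(f(-13)*(-42))*95 = -7*(-42)*95 = 294*95 = 27930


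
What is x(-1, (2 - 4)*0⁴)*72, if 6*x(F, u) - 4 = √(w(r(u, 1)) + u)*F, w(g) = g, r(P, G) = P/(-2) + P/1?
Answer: 48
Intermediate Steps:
r(P, G) = P/2 (r(P, G) = P*(-½) + P*1 = -P/2 + P = P/2)
x(F, u) = ⅔ + F*√6*√u/12 (x(F, u) = ⅔ + (√(u/2 + u)*F)/6 = ⅔ + (√(3*u/2)*F)/6 = ⅔ + ((√6*√u/2)*F)/6 = ⅔ + (F*√6*√u/2)/6 = ⅔ + F*√6*√u/12)
x(-1, (2 - 4)*0⁴)*72 = (⅔ + (1/12)*(-1)*√6*√((2 - 4)*0⁴))*72 = (⅔ + (1/12)*(-1)*√6*√(-2*0))*72 = (⅔ + (1/12)*(-1)*√6*√0)*72 = (⅔ + (1/12)*(-1)*√6*0)*72 = (⅔ + 0)*72 = (⅔)*72 = 48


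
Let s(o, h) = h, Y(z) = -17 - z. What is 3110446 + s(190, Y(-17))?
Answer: 3110446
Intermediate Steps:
3110446 + s(190, Y(-17)) = 3110446 + (-17 - 1*(-17)) = 3110446 + (-17 + 17) = 3110446 + 0 = 3110446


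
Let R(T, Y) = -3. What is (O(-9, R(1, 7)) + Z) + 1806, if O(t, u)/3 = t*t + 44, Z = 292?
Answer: 2473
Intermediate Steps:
O(t, u) = 132 + 3*t² (O(t, u) = 3*(t*t + 44) = 3*(t² + 44) = 3*(44 + t²) = 132 + 3*t²)
(O(-9, R(1, 7)) + Z) + 1806 = ((132 + 3*(-9)²) + 292) + 1806 = ((132 + 3*81) + 292) + 1806 = ((132 + 243) + 292) + 1806 = (375 + 292) + 1806 = 667 + 1806 = 2473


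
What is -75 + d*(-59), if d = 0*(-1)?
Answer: -75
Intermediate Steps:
d = 0
-75 + d*(-59) = -75 + 0*(-59) = -75 + 0 = -75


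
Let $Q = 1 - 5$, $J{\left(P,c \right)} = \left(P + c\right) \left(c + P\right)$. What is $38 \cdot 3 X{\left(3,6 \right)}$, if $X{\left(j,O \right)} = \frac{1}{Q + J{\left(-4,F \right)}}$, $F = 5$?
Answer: $-38$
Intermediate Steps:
$J{\left(P,c \right)} = \left(P + c\right)^{2}$ ($J{\left(P,c \right)} = \left(P + c\right) \left(P + c\right) = \left(P + c\right)^{2}$)
$Q = -4$
$X{\left(j,O \right)} = - \frac{1}{3}$ ($X{\left(j,O \right)} = \frac{1}{-4 + \left(-4 + 5\right)^{2}} = \frac{1}{-4 + 1^{2}} = \frac{1}{-4 + 1} = \frac{1}{-3} = - \frac{1}{3}$)
$38 \cdot 3 X{\left(3,6 \right)} = 38 \cdot 3 \left(- \frac{1}{3}\right) = 114 \left(- \frac{1}{3}\right) = -38$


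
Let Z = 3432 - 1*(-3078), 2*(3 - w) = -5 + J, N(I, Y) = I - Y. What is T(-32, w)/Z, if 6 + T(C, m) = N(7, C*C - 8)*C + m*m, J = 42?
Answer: 43363/8680 ≈ 4.9957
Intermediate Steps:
w = -31/2 (w = 3 - (-5 + 42)/2 = 3 - ½*37 = 3 - 37/2 = -31/2 ≈ -15.500)
T(C, m) = -6 + m² + C*(15 - C²) (T(C, m) = -6 + ((7 - (C*C - 8))*C + m*m) = -6 + ((7 - (C² - 8))*C + m²) = -6 + ((7 - (-8 + C²))*C + m²) = -6 + ((7 + (8 - C²))*C + m²) = -6 + ((15 - C²)*C + m²) = -6 + (C*(15 - C²) + m²) = -6 + (m² + C*(15 - C²)) = -6 + m² + C*(15 - C²))
Z = 6510 (Z = 3432 + 3078 = 6510)
T(-32, w)/Z = (-6 + (-31/2)² - 1*(-32)*(-15 + (-32)²))/6510 = (-6 + 961/4 - 1*(-32)*(-15 + 1024))*(1/6510) = (-6 + 961/4 - 1*(-32)*1009)*(1/6510) = (-6 + 961/4 + 32288)*(1/6510) = (130089/4)*(1/6510) = 43363/8680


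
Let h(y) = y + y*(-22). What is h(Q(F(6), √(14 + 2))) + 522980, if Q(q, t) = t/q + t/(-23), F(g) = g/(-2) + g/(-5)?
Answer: 12029084/23 ≈ 5.2300e+5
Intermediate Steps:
F(g) = -7*g/10 (F(g) = g*(-½) + g*(-⅕) = -g/2 - g/5 = -7*g/10)
Q(q, t) = -t/23 + t/q (Q(q, t) = t/q + t*(-1/23) = t/q - t/23 = -t/23 + t/q)
h(y) = -21*y (h(y) = y - 22*y = -21*y)
h(Q(F(6), √(14 + 2))) + 522980 = -21*(-√(14 + 2)/23 + √(14 + 2)/((-7/10*6))) + 522980 = -21*(-√16/23 + √16/(-21/5)) + 522980 = -21*(-1/23*4 + 4*(-5/21)) + 522980 = -21*(-4/23 - 20/21) + 522980 = -21*(-544/483) + 522980 = 544/23 + 522980 = 12029084/23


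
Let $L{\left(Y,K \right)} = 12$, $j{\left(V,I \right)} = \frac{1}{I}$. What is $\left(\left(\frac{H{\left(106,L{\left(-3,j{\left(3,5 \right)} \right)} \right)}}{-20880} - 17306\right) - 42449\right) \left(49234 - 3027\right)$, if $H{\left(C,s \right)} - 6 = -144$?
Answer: $- \frac{9608624449039}{3480} \approx -2.7611 \cdot 10^{9}$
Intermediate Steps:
$H{\left(C,s \right)} = -138$ ($H{\left(C,s \right)} = 6 - 144 = -138$)
$\left(\left(\frac{H{\left(106,L{\left(-3,j{\left(3,5 \right)} \right)} \right)}}{-20880} - 17306\right) - 42449\right) \left(49234 - 3027\right) = \left(\left(- \frac{138}{-20880} - 17306\right) - 42449\right) \left(49234 - 3027\right) = \left(\left(\left(-138\right) \left(- \frac{1}{20880}\right) - 17306\right) - 42449\right) 46207 = \left(\left(\frac{23}{3480} - 17306\right) - 42449\right) 46207 = \left(- \frac{60224857}{3480} - 42449\right) 46207 = \left(- \frac{207947377}{3480}\right) 46207 = - \frac{9608624449039}{3480}$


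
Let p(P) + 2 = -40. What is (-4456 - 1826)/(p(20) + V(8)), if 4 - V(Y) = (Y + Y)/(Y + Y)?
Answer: 2094/13 ≈ 161.08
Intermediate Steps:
p(P) = -42 (p(P) = -2 - 40 = -42)
V(Y) = 3 (V(Y) = 4 - (Y + Y)/(Y + Y) = 4 - 2*Y/(2*Y) = 4 - 2*Y*1/(2*Y) = 4 - 1*1 = 4 - 1 = 3)
(-4456 - 1826)/(p(20) + V(8)) = (-4456 - 1826)/(-42 + 3) = -6282/(-39) = -6282*(-1/39) = 2094/13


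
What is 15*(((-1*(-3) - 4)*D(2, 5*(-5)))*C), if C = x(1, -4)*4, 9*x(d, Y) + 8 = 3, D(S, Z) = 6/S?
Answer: 100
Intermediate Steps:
x(d, Y) = -5/9 (x(d, Y) = -8/9 + (⅑)*3 = -8/9 + ⅓ = -5/9)
C = -20/9 (C = -5/9*4 = -20/9 ≈ -2.2222)
15*(((-1*(-3) - 4)*D(2, 5*(-5)))*C) = 15*(((-1*(-3) - 4)*(6/2))*(-20/9)) = 15*(((3 - 4)*(6*(½)))*(-20/9)) = 15*(-1*3*(-20/9)) = 15*(-3*(-20/9)) = 15*(20/3) = 100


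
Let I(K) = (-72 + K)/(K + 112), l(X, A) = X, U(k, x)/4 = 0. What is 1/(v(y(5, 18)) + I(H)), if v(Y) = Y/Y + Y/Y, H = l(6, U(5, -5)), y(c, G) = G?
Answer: 59/85 ≈ 0.69412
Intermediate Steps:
U(k, x) = 0 (U(k, x) = 4*0 = 0)
H = 6
I(K) = (-72 + K)/(112 + K)
v(Y) = 2 (v(Y) = 1 + 1 = 2)
1/(v(y(5, 18)) + I(H)) = 1/(2 + (-72 + 6)/(112 + 6)) = 1/(2 - 66/118) = 1/(2 + (1/118)*(-66)) = 1/(2 - 33/59) = 1/(85/59) = 59/85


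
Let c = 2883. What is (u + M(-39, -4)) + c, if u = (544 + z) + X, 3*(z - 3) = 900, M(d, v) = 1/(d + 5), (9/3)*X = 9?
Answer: 126921/34 ≈ 3733.0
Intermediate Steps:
X = 3 (X = (1/3)*9 = 3)
M(d, v) = 1/(5 + d)
z = 303 (z = 3 + (1/3)*900 = 3 + 300 = 303)
u = 850 (u = (544 + 303) + 3 = 847 + 3 = 850)
(u + M(-39, -4)) + c = (850 + 1/(5 - 39)) + 2883 = (850 + 1/(-34)) + 2883 = (850 - 1/34) + 2883 = 28899/34 + 2883 = 126921/34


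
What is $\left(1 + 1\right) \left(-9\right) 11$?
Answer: $-198$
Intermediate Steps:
$\left(1 + 1\right) \left(-9\right) 11 = 2 \left(-9\right) 11 = \left(-18\right) 11 = -198$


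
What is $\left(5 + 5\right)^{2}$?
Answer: $100$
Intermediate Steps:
$\left(5 + 5\right)^{2} = 10^{2} = 100$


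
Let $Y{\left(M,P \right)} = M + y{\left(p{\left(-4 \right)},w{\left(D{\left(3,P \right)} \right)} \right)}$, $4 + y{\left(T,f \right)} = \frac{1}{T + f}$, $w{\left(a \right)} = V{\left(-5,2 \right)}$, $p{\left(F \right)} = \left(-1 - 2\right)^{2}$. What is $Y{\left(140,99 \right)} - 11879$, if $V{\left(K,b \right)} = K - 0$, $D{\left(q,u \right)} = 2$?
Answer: $- \frac{46971}{4} \approx -11743.0$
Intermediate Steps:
$p{\left(F \right)} = 9$ ($p{\left(F \right)} = \left(-3\right)^{2} = 9$)
$V{\left(K,b \right)} = K$ ($V{\left(K,b \right)} = K + 0 = K$)
$w{\left(a \right)} = -5$
$y{\left(T,f \right)} = -4 + \frac{1}{T + f}$
$Y{\left(M,P \right)} = - \frac{15}{4} + M$ ($Y{\left(M,P \right)} = M + \frac{1 - 36 - -20}{9 - 5} = M + \frac{1 - 36 + 20}{4} = M + \frac{1}{4} \left(-15\right) = M - \frac{15}{4} = - \frac{15}{4} + M$)
$Y{\left(140,99 \right)} - 11879 = \left(- \frac{15}{4} + 140\right) - 11879 = \frac{545}{4} - 11879 = - \frac{46971}{4}$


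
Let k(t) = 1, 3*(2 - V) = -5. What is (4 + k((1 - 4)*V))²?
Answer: 25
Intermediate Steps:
V = 11/3 (V = 2 - ⅓*(-5) = 2 + 5/3 = 11/3 ≈ 3.6667)
(4 + k((1 - 4)*V))² = (4 + 1)² = 5² = 25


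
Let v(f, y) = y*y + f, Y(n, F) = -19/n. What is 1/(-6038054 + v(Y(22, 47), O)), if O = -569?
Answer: -22/125714465 ≈ -1.7500e-7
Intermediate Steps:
v(f, y) = f + y² (v(f, y) = y² + f = f + y²)
1/(-6038054 + v(Y(22, 47), O)) = 1/(-6038054 + (-19/22 + (-569)²)) = 1/(-6038054 + (-19*1/22 + 323761)) = 1/(-6038054 + (-19/22 + 323761)) = 1/(-6038054 + 7122723/22) = 1/(-125714465/22) = -22/125714465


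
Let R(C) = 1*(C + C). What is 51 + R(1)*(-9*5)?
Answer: -39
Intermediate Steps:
R(C) = 2*C (R(C) = 1*(2*C) = 2*C)
51 + R(1)*(-9*5) = 51 + (2*1)*(-9*5) = 51 + 2*(-45) = 51 - 90 = -39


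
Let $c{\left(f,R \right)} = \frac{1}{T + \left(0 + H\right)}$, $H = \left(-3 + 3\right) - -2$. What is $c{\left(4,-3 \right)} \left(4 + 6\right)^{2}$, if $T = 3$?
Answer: $20$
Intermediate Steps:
$H = 2$ ($H = 0 + 2 = 2$)
$c{\left(f,R \right)} = \frac{1}{5}$ ($c{\left(f,R \right)} = \frac{1}{3 + \left(0 + 2\right)} = \frac{1}{3 + 2} = \frac{1}{5}$)
$c{\left(4,-3 \right)} \left(4 + 6\right)^{2} = \frac{\left(4 + 6\right)^{2}}{5} = \frac{10^{2}}{5} = \frac{1}{5} \cdot 100 = 20$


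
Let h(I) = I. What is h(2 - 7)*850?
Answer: -4250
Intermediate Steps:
h(2 - 7)*850 = (2 - 7)*850 = -5*850 = -4250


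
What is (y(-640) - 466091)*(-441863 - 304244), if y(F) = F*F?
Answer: 42148330537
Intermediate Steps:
y(F) = F²
(y(-640) - 466091)*(-441863 - 304244) = ((-640)² - 466091)*(-441863 - 304244) = (409600 - 466091)*(-746107) = -56491*(-746107) = 42148330537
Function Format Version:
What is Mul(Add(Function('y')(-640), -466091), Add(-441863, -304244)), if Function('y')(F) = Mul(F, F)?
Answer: 42148330537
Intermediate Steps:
Function('y')(F) = Pow(F, 2)
Mul(Add(Function('y')(-640), -466091), Add(-441863, -304244)) = Mul(Add(Pow(-640, 2), -466091), Add(-441863, -304244)) = Mul(Add(409600, -466091), -746107) = Mul(-56491, -746107) = 42148330537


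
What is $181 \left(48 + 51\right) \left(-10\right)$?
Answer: $-179190$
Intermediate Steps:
$181 \left(48 + 51\right) \left(-10\right) = 181 \cdot 99 \left(-10\right) = 17919 \left(-10\right) = -179190$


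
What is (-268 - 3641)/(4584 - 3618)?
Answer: -1303/322 ≈ -4.0466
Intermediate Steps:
(-268 - 3641)/(4584 - 3618) = -3909/966 = -3909*1/966 = -1303/322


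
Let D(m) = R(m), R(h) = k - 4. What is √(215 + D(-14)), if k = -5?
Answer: √206 ≈ 14.353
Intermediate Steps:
R(h) = -9 (R(h) = -5 - 4 = -9)
D(m) = -9
√(215 + D(-14)) = √(215 - 9) = √206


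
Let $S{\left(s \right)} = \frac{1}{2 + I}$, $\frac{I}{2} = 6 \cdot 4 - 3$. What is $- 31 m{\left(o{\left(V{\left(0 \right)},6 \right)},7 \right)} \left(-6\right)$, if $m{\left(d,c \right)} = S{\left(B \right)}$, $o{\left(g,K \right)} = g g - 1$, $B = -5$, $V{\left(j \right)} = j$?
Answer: $\frac{93}{22} \approx 4.2273$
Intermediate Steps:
$I = 42$ ($I = 2 \left(6 \cdot 4 - 3\right) = 2 \left(24 - 3\right) = 2 \cdot 21 = 42$)
$S{\left(s \right)} = \frac{1}{44}$ ($S{\left(s \right)} = \frac{1}{2 + 42} = \frac{1}{44}$)
$o{\left(g,K \right)} = -1 + g^{2}$ ($o{\left(g,K \right)} = g^{2} - 1 = -1 + g^{2}$)
$m{\left(d,c \right)} = \frac{1}{44}$
$- 31 m{\left(o{\left(V{\left(0 \right)},6 \right)},7 \right)} \left(-6\right) = \left(-31\right) \frac{1}{44} \left(-6\right) = \left(- \frac{31}{44}\right) \left(-6\right) = \frac{93}{22}$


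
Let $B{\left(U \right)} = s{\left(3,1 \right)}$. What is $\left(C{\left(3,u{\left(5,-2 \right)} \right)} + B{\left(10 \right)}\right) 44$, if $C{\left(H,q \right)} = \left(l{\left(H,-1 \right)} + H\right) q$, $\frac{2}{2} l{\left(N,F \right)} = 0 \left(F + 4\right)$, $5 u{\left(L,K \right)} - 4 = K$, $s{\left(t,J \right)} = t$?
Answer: $\frac{924}{5} \approx 184.8$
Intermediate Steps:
$u{\left(L,K \right)} = \frac{4}{5} + \frac{K}{5}$
$B{\left(U \right)} = 3$
$l{\left(N,F \right)} = 0$ ($l{\left(N,F \right)} = 0 \left(F + 4\right) = 0 \left(4 + F\right) = 0$)
$C{\left(H,q \right)} = H q$ ($C{\left(H,q \right)} = \left(0 + H\right) q = H q$)
$\left(C{\left(3,u{\left(5,-2 \right)} \right)} + B{\left(10 \right)}\right) 44 = \left(3 \left(\frac{4}{5} + \frac{1}{5} \left(-2\right)\right) + 3\right) 44 = \left(3 \left(\frac{4}{5} - \frac{2}{5}\right) + 3\right) 44 = \left(3 \cdot \frac{2}{5} + 3\right) 44 = \left(\frac{6}{5} + 3\right) 44 = \frac{21}{5} \cdot 44 = \frac{924}{5}$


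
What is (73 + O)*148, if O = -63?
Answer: 1480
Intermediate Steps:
(73 + O)*148 = (73 - 63)*148 = 10*148 = 1480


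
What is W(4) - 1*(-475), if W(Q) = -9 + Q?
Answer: 470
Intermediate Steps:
W(4) - 1*(-475) = (-9 + 4) - 1*(-475) = -5 + 475 = 470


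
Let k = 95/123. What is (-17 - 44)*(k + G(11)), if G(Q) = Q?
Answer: -88328/123 ≈ -718.11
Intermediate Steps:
k = 95/123 (k = 95*(1/123) = 95/123 ≈ 0.77236)
(-17 - 44)*(k + G(11)) = (-17 - 44)*(95/123 + 11) = -61*1448/123 = -88328/123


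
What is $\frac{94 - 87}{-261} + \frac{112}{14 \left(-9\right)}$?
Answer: $- \frac{239}{261} \approx -0.91571$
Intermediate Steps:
$\frac{94 - 87}{-261} + \frac{112}{14 \left(-9\right)} = \left(94 - 87\right) \left(- \frac{1}{261}\right) + \frac{112}{-126} = 7 \left(- \frac{1}{261}\right) + 112 \left(- \frac{1}{126}\right) = - \frac{7}{261} - \frac{8}{9} = - \frac{239}{261}$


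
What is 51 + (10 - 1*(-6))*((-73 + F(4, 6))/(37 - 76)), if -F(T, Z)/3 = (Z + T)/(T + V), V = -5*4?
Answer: 3127/39 ≈ 80.179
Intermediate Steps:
V = -20
F(T, Z) = -3*(T + Z)/(-20 + T) (F(T, Z) = -3*(Z + T)/(T - 20) = -3*(T + Z)/(-20 + T))
51 + (10 - 1*(-6))*((-73 + F(4, 6))/(37 - 76)) = 51 + (10 - 1*(-6))*((-73 + 3*(-1*4 - 1*6)/(-20 + 4))/(37 - 76)) = 51 + (10 + 6)*((-73 + 3*(-4 - 6)/(-16))/(-39)) = 51 + 16*((-73 + 3*(-1/16)*(-10))*(-1/39)) = 51 + 16*((-73 + 15/8)*(-1/39)) = 51 + 16*(-569/8*(-1/39)) = 51 + 16*(569/312) = 51 + 1138/39 = 3127/39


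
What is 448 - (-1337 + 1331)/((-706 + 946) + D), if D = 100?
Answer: 76163/170 ≈ 448.02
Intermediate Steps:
448 - (-1337 + 1331)/((-706 + 946) + D) = 448 - (-1337 + 1331)/((-706 + 946) + 100) = 448 - (-6)/(240 + 100) = 448 - (-6)/340 = 448 - 1*(-3/170) = 448 + 3/170 = 76163/170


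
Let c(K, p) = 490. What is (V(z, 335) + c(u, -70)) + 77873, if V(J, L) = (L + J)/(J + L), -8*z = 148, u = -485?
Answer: 78364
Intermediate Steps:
z = -37/2 (z = -1/8*148 = -37/2 ≈ -18.500)
V(J, L) = 1 (V(J, L) = (J + L)/(J + L) = 1)
(V(z, 335) + c(u, -70)) + 77873 = (1 + 490) + 77873 = 491 + 77873 = 78364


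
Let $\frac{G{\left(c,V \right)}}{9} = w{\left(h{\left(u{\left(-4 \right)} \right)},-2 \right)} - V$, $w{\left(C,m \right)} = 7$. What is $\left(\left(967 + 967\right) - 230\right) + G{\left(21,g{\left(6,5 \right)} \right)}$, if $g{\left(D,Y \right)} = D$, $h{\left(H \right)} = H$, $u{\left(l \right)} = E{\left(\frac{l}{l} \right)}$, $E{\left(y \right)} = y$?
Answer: $1713$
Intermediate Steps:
$u{\left(l \right)} = 1$ ($u{\left(l \right)} = \frac{l}{l} = 1$)
$G{\left(c,V \right)} = 63 - 9 V$ ($G{\left(c,V \right)} = 9 \left(7 - V\right) = 63 - 9 V$)
$\left(\left(967 + 967\right) - 230\right) + G{\left(21,g{\left(6,5 \right)} \right)} = \left(\left(967 + 967\right) - 230\right) + \left(63 - 54\right) = \left(1934 - 230\right) + \left(63 - 54\right) = 1704 + 9 = 1713$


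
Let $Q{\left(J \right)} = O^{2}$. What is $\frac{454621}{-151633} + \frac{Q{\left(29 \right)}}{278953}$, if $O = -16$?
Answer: $- \frac{126779073765}{42298480249} \approx -2.9972$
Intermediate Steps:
$Q{\left(J \right)} = 256$ ($Q{\left(J \right)} = \left(-16\right)^{2} = 256$)
$\frac{454621}{-151633} + \frac{Q{\left(29 \right)}}{278953} = \frac{454621}{-151633} + \frac{256}{278953} = 454621 \left(- \frac{1}{151633}\right) + 256 \cdot \frac{1}{278953} = - \frac{454621}{151633} + \frac{256}{278953} = - \frac{126779073765}{42298480249}$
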